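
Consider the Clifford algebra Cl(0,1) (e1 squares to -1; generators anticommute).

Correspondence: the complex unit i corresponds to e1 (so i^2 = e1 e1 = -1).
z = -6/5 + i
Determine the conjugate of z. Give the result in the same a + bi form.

In blades: z = -6/5 + e1.
Conjugation here is Clifford conjugation: the scalar is fixed and the grade-1 and grade-2 blades all flip sign, giving -6/5 - e1; translating back:
Answer: -6/5 - i


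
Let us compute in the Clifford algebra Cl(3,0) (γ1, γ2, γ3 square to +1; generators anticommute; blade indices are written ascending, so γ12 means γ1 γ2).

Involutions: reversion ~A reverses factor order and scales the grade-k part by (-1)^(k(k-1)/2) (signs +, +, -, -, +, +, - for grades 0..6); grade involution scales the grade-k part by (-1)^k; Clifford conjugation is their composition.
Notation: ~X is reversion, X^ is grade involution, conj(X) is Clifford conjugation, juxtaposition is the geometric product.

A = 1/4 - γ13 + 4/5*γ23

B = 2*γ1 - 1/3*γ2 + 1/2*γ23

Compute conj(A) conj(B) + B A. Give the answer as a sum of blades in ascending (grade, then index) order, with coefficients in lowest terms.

first term: -2/5 - 1/2*γ1 + 1/12*γ2 + 34/15*γ3 + 1/2*γ12 - 1/8*γ23 + 19/15*γ123
second term: -2/5 + 1/2*γ1 - 1/12*γ2 - 34/15*γ3 - 1/2*γ12 + 1/8*γ23 + 19/15*γ123
Answer: -4/5 + 38/15*γ123


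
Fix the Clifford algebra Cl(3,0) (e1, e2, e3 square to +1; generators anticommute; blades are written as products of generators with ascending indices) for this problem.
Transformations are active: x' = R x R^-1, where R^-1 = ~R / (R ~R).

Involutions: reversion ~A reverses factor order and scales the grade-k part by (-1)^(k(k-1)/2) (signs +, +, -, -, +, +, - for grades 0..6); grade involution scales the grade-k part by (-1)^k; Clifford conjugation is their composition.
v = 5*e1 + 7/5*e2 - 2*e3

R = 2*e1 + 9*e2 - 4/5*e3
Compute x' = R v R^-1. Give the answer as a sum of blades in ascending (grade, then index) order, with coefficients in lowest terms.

~R = 2*e1 + 9*e2 - 4/5*e3, and R ~R = 2141/25, so R^-1 = ~R / (2141/25).
R v = 121/5 - 211/5*e1 e2 - 422/25*e2 e3
Answer: -8285/2141*e1 + 39463/10705*e2 + 3314/2141*e3


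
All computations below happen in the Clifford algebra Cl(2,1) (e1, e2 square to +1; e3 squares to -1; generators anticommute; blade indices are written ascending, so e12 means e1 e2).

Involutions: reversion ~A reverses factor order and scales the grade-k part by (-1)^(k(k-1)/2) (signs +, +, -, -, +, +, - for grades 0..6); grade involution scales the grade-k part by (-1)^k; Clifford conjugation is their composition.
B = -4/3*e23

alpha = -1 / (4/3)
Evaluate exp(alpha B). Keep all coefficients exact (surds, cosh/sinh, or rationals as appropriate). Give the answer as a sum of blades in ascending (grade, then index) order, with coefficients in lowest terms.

B^2 = (-4/3)^2*(e23)^2 = 16/9*(+1) = 16/9 (a basis 2-blade squares to minus the product of its generators' squares).
B^2 = 16/9 — a positive square means the series sums to a boost: l = 4/3, alpha*l = -1, so exp(alpha B) = cosh(-1) + (sinh(-1)/(4/3))*B = cosh(1) + (-3*sinh(1)/4)*B.
Answer: cosh(1) + sinh(1)*e23


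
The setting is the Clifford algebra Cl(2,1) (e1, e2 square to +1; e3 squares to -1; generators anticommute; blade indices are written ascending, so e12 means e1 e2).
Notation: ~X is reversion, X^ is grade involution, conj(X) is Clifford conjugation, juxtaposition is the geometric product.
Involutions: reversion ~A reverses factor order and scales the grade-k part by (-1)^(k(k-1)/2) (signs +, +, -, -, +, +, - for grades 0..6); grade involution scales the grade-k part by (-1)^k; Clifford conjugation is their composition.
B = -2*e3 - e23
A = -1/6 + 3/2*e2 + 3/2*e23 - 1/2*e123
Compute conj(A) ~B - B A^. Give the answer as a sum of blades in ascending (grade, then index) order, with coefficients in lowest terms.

first term: -3/2 - 1/2*e1 - 3*e2 - 7/6*e3 - e12 + 17/6*e23
second term: -3/2 - 1/2*e1 - 3*e2 - 7/6*e3 + e12 - 17/6*e23
Answer: -2*e12 + 17/3*e23


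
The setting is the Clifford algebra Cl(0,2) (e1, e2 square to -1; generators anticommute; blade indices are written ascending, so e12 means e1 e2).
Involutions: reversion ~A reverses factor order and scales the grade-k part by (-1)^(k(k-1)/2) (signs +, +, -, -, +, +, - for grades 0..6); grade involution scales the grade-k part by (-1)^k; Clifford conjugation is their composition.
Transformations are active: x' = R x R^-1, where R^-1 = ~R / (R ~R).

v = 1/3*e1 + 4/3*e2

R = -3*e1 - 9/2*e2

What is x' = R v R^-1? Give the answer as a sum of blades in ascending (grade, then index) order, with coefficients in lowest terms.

~R = -3*e1 - 9/2*e2, and R ~R = -117/4, so R^-1 = ~R / (-117/4).
R v = 7 - 5/2*e12
Answer: 43/39*e1 + 32/39*e2


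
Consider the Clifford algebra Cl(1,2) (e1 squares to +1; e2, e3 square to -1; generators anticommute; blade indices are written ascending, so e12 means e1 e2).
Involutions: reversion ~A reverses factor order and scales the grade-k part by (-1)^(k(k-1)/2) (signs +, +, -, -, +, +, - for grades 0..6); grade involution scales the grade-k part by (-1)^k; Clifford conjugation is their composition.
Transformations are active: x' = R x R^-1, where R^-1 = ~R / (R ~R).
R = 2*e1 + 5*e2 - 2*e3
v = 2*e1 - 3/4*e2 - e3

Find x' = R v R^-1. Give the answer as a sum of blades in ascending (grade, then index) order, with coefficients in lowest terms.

~R = 2*e1 + 5*e2 - 2*e3, and R ~R = -25, so R^-1 = ~R / (-25).
R v = 23/4 - 23/2*e12 + 2*e13 - 13/2*e23
Answer: -73/25*e1 - 31/20*e2 + 48/25*e3


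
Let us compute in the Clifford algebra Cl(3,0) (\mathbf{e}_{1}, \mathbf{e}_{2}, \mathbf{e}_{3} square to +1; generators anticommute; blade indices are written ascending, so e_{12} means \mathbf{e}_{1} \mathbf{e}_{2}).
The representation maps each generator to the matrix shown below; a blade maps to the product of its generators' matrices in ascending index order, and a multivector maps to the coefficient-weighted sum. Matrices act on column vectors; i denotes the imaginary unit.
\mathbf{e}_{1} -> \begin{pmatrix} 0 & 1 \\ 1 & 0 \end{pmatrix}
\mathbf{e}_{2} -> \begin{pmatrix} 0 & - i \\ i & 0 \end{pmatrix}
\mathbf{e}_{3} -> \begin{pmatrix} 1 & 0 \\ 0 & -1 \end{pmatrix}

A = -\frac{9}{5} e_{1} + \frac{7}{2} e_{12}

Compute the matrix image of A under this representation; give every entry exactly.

Bivector images (products of the table entries): rho(e_{12}) = rho(\mathbf{e}_{1})rho(\mathbf{e}_{2}) = \begin{pmatrix} i & 0 \\ 0 & - i \end{pmatrix}.
M = (-\frac{9}{5})*rho(e_{1}) + (\frac{7}{2})*rho(e_{12}), summed entrywise:
Answer: \begin{pmatrix} \frac{7 i}{2} & - \frac{9}{5} \\ - \frac{9}{5} & - \frac{7 i}{2} \end{pmatrix}


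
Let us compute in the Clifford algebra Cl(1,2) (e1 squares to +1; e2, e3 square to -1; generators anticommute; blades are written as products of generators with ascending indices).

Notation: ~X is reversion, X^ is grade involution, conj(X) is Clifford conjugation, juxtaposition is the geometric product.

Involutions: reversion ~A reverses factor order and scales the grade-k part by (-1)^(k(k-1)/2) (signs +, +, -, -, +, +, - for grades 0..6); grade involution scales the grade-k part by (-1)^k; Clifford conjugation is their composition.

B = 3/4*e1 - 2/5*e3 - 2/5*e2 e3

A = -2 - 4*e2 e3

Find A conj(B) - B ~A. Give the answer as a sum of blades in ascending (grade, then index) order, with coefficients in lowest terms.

first term: 8/5 + 3/2*e1 + 8/5*e2 - 4/5*e3 - 4/5*e2 e3 + 3*e1 e2 e3
second term: 8/5 - 3/2*e1 - 8/5*e2 + 4/5*e3 + 4/5*e2 e3 + 3*e1 e2 e3
Answer: 3*e1 + 16/5*e2 - 8/5*e3 - 8/5*e2 e3


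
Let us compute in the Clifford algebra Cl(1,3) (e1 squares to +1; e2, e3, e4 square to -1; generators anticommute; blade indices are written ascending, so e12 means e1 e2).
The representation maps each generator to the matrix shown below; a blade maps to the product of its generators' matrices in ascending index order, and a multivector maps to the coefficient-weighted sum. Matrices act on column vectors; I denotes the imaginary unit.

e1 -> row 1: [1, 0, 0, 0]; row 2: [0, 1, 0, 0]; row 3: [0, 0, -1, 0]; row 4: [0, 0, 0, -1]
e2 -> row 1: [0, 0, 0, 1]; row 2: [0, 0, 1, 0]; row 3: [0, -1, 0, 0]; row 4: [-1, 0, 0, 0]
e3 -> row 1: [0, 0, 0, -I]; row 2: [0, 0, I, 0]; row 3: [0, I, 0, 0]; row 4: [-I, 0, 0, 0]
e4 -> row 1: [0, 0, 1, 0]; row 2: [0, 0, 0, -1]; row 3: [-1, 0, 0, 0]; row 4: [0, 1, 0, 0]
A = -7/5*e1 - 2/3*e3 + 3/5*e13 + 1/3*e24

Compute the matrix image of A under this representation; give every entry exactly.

Bivector images (products of the table entries): rho(e13) = rho(e1)rho(e3) = row 1: [0, 0, 0, -I]; row 2: [0, 0, I, 0]; row 3: [0, -I, 0, 0]; row 4: [I, 0, 0, 0]; rho(e24) = rho(e2)rho(e4) = row 1: [0, 1, 0, 0]; row 2: [-1, 0, 0, 0]; row 3: [0, 0, 0, 1]; row 4: [0, 0, -1, 0].
M = (-7/5)*rho(e1) + (-2/3)*rho(e3) + (3/5)*rho(e13) + (1/3)*rho(e24), summed entrywise:
Answer: row 1: [-7/5, 1/3, 0, I/15]; row 2: [-1/3, -7/5, -I/15, 0]; row 3: [0, -19*I/15, 7/5, 1/3]; row 4: [19*I/15, 0, -1/3, 7/5]


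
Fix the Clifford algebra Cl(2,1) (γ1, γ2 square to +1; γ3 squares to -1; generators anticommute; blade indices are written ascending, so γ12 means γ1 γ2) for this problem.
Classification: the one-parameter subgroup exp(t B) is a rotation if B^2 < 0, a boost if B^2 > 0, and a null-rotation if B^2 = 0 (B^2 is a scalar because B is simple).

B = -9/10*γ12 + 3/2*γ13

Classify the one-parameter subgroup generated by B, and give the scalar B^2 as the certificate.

B^2 term by term: the squares give (-9/10)^2*(γ12)^2 + (3/2)^2*(γ13)^2 = 81/100*(-1) + 9/4*(+1) = 36/25 (each basis 2-blade squares to minus the product of its generators' squares); cross terms between blades sharing an index anticommute and cancel. So B^2 = 36/25.
Answer: boost, certificate B^2 = 36/25. The invariant at work: B^2 = 36/25 is unchanged by conjugation, hence its sign classifies the subgroup whatever basis B is written in.


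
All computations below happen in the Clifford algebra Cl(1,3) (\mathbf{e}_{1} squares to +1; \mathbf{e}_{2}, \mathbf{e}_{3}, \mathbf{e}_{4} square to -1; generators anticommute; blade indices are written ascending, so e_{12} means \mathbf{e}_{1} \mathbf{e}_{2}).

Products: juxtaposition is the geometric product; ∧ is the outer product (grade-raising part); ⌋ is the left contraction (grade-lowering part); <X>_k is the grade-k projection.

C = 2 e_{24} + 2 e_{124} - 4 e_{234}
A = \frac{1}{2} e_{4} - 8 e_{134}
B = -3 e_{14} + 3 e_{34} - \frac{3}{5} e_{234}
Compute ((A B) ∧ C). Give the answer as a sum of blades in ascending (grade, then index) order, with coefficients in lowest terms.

step 1: \frac{45}{2} e_{1} - \frac{45}{2} e_{3} - \frac{24}{5} e_{12} + \frac{3}{10} e_{23}
step 2: 45 e_{124} + 45 e_{234} - 135 e_{1234}
Answer: 45 e_{124} + 45 e_{234} - 135 e_{1234}


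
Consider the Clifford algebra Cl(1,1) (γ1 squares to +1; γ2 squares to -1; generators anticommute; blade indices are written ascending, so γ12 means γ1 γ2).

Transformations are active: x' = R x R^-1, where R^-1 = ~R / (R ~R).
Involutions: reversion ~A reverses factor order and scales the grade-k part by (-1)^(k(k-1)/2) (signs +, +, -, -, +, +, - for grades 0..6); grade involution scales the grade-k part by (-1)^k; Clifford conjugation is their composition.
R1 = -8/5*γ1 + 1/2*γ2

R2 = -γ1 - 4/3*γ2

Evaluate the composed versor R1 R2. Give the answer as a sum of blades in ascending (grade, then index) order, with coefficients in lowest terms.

Distribute over the terms of R1 (each basis-blade product reordered to ascending indices, repeated generators contracted through their squares):
(-8/5*γ1) R2 = 8/5 + 32/15*γ12
(1/2*γ2) R2 = 2/3 + 1/2*γ12
Summing the partial products and collecting blades:
Answer: 34/15 + 79/30*γ12


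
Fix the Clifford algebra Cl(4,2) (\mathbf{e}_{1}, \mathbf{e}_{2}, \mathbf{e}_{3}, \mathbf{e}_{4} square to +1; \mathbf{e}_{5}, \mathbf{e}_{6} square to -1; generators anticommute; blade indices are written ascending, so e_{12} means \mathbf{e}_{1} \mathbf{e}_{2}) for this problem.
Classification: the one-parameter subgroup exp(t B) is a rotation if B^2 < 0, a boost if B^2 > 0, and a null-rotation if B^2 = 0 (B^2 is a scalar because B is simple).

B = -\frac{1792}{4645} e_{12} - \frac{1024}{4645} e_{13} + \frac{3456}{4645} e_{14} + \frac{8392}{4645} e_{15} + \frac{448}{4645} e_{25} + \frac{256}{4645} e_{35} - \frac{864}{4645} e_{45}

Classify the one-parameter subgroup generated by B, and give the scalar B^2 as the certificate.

B^2 term by term: the squares give (-\frac{1792}{4645})^2*(e_{12})^2 + (-\frac{1024}{4645})^2*(e_{13})^2 + (\frac{3456}{4645})^2*(e_{14})^2 + (\frac{8392}{4645})^2*(e_{15})^2 + (\frac{448}{4645})^2*(e_{25})^2 + (\frac{256}{4645})^2*(e_{35})^2 + (-\frac{864}{4645})^2*(e_{45})^2 = \frac{3211264}{21576025}*(-1) + \frac{1048576}{21576025}*(-1) + \frac{11943936}{21576025}*(-1) + \frac{70425664}{21576025}*(+1) + \frac{200704}{21576025}*(+1) + \frac{65536}{21576025}*(+1) + \frac{746496}{21576025}*(+1) = \frac{64}{25} (each basis 2-blade squares to minus the product of its generators' squares); cross terms between blades sharing an index anticommute and cancel; the commuting (index-disjoint) pairs give grade-4 terms 2*c*c'*(blade product), which cancel blade by blade — e_{1235}: -\frac{917504}{21576025} + \frac{917504}{21576025} = 0; e_{1245}: \frac{3096576}{21576025} - \frac{3096576}{21576025} = 0; e_{1345}: \frac{1769472}{21576025} - \frac{1769472}{21576025} = 0 — confirming B is simple. So B^2 = \frac{64}{25}.
Answer: boost, certificate B^2 = \frac{64}{25}. The class reads off the invariant scalar \frac{64}{25} directly.


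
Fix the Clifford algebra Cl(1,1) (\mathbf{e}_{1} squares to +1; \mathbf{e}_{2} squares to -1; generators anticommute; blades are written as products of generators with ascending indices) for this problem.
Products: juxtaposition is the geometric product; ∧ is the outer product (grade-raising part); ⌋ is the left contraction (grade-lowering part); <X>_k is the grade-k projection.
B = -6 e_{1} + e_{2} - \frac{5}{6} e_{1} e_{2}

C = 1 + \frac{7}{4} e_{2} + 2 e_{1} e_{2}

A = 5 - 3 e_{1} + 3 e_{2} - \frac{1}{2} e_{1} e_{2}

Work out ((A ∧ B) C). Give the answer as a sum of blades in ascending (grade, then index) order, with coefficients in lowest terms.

step 1: -30 e_{1} + 5 e_{2} + \frac{65}{6} e_{1} e_{2}
step 2: \frac{155}{12} - \frac{935}{24} e_{1} - 55 e_{2} - \frac{125}{3} e_{1} e_{2}
Answer: \frac{155}{12} - \frac{935}{24} e_{1} - 55 e_{2} - \frac{125}{3} e_{1} e_{2}


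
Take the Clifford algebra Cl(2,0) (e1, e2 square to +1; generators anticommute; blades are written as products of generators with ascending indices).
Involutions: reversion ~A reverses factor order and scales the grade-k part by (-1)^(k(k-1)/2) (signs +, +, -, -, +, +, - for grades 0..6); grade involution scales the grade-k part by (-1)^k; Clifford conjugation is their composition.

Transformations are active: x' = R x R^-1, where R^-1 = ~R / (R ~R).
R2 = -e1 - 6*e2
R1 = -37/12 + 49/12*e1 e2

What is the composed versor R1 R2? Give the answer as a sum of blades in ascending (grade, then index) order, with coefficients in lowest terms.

Distribute over the terms of R1 (each basis-blade product reordered to ascending indices, repeated generators contracted through their squares):
(-37/12) R2 = 37/12*e1 + 37/2*e2
(49/12*e1 e2) R2 = -49/2*e1 + 49/12*e2
Summing the partial products and collecting blades:
Answer: -257/12*e1 + 271/12*e2


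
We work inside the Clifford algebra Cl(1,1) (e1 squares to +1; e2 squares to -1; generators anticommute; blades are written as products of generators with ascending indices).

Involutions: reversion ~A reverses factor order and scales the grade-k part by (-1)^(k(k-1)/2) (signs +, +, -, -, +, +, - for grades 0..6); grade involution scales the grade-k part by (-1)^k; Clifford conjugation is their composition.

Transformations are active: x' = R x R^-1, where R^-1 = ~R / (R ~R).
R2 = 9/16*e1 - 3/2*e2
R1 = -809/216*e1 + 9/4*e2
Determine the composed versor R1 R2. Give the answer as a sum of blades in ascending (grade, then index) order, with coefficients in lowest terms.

Distribute over the terms of R1 (each basis-blade product reordered to ascending indices, repeated generators contracted through their squares):
(-809/216*e1) R2 = -809/384 + 809/144*e1 e2
(9/4*e2) R2 = 27/8 - 81/64*e1 e2
Summing the partial products and collecting blades:
Answer: 487/384 + 2507/576*e1 e2


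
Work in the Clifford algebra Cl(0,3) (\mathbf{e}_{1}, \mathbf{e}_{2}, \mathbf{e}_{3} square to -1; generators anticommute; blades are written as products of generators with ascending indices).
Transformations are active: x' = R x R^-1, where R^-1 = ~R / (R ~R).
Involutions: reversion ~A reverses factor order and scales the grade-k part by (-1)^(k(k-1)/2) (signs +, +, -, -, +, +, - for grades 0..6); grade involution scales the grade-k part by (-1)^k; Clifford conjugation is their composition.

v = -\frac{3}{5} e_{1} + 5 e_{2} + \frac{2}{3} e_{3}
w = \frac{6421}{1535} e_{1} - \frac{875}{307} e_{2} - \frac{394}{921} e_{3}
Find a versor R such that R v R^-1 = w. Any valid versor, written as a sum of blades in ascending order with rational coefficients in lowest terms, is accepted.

R = v + w = \frac{1100}{307} e_{1} + \frac{660}{307} e_{2} + \frac{220}{921} e_{3} works: the equal norms (-\frac{5806}{225}) guarantee its sandwich swaps v into w.
Answer: \frac{1100}{307} e_{1} + \frac{660}{307} e_{2} + \frac{220}{921} e_{3}


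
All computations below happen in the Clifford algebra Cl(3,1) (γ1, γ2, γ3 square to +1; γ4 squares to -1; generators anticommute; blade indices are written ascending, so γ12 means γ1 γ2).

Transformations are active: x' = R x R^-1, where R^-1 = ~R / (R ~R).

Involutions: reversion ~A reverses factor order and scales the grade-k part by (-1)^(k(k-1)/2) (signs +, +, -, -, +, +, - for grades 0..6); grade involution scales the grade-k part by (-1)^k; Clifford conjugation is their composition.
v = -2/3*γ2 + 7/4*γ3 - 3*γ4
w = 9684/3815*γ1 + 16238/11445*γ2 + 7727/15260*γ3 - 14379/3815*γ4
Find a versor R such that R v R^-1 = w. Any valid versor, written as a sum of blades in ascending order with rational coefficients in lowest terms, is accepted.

Reasoning: v^2 = w^2 = -791/144 since conjugation preserves the quadratic form; R = v + w = 9684/3815*γ1 + 8608/11445*γ2 + 8608/3815*γ3 - 25824/3815*γ4 is then valid when invertible, keeping its own part and reversing (v - w)/2.
Answer: 9684/3815*γ1 + 8608/11445*γ2 + 8608/3815*γ3 - 25824/3815*γ4


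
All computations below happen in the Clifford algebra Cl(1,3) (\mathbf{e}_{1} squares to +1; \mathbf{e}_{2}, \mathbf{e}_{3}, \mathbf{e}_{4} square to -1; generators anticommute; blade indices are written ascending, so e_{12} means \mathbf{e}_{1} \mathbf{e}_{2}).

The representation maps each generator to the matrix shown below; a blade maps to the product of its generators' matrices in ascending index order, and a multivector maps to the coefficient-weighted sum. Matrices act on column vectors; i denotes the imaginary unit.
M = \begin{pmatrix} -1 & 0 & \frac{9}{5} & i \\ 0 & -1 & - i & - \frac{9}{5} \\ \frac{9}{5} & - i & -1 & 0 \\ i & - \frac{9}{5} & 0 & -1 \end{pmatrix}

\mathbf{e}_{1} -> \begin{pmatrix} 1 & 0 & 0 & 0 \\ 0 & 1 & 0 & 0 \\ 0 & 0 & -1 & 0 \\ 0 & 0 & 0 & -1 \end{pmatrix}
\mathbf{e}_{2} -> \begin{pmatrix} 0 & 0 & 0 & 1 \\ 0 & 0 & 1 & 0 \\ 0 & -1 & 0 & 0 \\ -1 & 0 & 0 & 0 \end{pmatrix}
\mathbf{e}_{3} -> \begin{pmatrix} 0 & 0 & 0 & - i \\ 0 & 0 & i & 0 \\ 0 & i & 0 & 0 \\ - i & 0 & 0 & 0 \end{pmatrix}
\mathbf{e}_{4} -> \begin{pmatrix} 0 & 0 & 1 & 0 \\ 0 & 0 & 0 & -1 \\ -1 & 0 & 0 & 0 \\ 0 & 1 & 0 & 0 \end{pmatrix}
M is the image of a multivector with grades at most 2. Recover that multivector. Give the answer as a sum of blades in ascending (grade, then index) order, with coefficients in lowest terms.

Method: the blade images are trace-orthogonal — tr(rho(e_A) rho(e_B)^-1) = 4 if A = B and 0 otherwise — and rho(e_A)^-1 = (e_A)^2 * rho(e_A) with (e_A)^2 = +1 or -1, so the coefficient of e_A in the preimage is (e_A)^2 * tr(M rho(e_A))/4.
Nonzero projections over blades of grade <= 2: 1: (1)^2 = +1, tr(M 1) = -4, coefficient -1; e_{3}: (e_{3})^2 = -1, tr(M rho(e_{3})) = 4, coefficient -1; e_{14}: (e_{14})^2 = +1, tr(M rho(e_{14})) = \frac{36}{5}, coefficient \frac{9}{5}. Every other blade of grade <= 2 projects to 0.
Answer: -1 - e_{3} + \frac{9}{5} e_{14}


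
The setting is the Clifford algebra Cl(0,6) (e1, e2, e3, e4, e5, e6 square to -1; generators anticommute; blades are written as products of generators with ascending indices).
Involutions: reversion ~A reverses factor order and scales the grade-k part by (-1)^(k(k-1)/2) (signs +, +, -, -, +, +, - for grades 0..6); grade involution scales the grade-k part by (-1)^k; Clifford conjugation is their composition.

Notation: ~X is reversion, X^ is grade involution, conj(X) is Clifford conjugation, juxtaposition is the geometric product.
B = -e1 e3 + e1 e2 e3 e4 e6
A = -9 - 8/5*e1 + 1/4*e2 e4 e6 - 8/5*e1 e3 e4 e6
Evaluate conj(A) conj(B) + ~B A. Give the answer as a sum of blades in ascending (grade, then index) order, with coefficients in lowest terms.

first term: -8/5*e2 - 8/5*e3 - 35/4*e1 e3 + 8/5*e4 e6 + 8/5*e2 e3 e4 e6 + 35/4*e1 e2 e3 e4 e6
second term: 8/5*e2 - 8/5*e3 - 37/4*e1 e3 + 8/5*e4 e6 + 8/5*e2 e3 e4 e6 - 37/4*e1 e2 e3 e4 e6
Answer: -16/5*e3 - 18*e1 e3 + 16/5*e4 e6 + 16/5*e2 e3 e4 e6 - 1/2*e1 e2 e3 e4 e6


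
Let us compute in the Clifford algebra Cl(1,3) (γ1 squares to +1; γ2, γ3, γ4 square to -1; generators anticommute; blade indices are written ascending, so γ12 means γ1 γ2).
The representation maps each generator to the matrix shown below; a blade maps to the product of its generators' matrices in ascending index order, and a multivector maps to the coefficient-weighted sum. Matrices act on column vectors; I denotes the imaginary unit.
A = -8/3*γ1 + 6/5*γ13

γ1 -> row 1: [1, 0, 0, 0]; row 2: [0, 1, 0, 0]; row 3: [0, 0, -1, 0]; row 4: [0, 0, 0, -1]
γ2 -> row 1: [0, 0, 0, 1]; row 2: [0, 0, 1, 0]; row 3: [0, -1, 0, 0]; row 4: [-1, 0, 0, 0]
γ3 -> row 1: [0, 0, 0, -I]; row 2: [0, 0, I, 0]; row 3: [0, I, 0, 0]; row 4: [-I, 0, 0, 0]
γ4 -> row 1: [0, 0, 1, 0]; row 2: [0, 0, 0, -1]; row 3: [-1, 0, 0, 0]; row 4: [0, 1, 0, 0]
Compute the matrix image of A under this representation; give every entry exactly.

Bivector images (products of the table entries): rho(γ13) = rho(γ1)rho(γ3) = row 1: [0, 0, 0, -I]; row 2: [0, 0, I, 0]; row 3: [0, -I, 0, 0]; row 4: [I, 0, 0, 0].
M = (-8/3)*rho(γ1) + (6/5)*rho(γ13), summed entrywise:
Answer: row 1: [-8/3, 0, 0, -6*I/5]; row 2: [0, -8/3, 6*I/5, 0]; row 3: [0, -6*I/5, 8/3, 0]; row 4: [6*I/5, 0, 0, 8/3]


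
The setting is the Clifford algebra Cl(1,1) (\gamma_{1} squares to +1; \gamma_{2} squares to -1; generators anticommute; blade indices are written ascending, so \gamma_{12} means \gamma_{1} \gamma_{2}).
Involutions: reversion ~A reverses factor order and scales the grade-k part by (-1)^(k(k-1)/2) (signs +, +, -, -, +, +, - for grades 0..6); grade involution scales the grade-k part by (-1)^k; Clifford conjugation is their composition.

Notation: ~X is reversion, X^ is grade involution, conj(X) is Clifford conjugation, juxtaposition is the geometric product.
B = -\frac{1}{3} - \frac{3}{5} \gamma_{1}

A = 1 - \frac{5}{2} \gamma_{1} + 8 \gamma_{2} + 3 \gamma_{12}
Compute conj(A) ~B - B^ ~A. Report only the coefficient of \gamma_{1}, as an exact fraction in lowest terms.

first term: -\frac{11}{6} - \frac{43}{30} \gamma_{1} + \frac{13}{15} \gamma_{2} - \frac{19}{5} \gamma_{12}
second term: -\frac{11}{6} + \frac{43}{30} \gamma_{1} - \frac{67}{15} \gamma_{2} + \frac{29}{5} \gamma_{12}
Answer: -\frac{43}{15}


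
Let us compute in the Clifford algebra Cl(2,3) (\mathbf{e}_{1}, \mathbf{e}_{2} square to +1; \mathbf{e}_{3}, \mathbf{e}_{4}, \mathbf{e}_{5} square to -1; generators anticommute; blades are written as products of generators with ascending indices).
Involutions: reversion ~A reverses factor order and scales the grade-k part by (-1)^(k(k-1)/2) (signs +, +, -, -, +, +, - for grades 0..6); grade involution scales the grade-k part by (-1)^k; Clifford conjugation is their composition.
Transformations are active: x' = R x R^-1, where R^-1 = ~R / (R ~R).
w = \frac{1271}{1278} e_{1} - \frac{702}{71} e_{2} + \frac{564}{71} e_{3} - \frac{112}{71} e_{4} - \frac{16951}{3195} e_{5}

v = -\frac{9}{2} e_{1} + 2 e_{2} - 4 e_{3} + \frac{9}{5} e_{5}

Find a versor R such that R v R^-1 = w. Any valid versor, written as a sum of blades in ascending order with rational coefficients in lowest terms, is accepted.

Reasoning: v^2 = w^2 = \frac{501}{100} since conjugation preserves the quadratic form; R = v + w = -\frac{2240}{639} e_{1} - \frac{560}{71} e_{2} + \frac{280}{71} e_{3} - \frac{112}{71} e_{4} - \frac{2240}{639} e_{5} is then valid when invertible, keeping its own part and reversing (v - w)/2.
Answer: -\frac{2240}{639} e_{1} - \frac{560}{71} e_{2} + \frac{280}{71} e_{3} - \frac{112}{71} e_{4} - \frac{2240}{639} e_{5}


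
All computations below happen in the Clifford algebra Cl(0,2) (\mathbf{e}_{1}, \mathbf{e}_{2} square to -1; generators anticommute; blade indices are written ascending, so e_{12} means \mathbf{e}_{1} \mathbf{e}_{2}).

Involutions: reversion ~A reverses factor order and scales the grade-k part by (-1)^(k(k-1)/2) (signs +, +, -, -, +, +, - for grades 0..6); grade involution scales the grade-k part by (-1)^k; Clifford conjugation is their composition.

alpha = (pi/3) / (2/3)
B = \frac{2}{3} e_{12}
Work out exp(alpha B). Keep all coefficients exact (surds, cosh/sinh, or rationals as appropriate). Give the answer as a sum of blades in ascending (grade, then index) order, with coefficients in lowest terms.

B^2 = (\frac{2}{3})^2*(e_{12})^2 = \frac{4}{9}*(-1) = -\frac{4}{9} (a basis 2-blade squares to minus the product of its generators' squares).
B^2 = -\frac{4}{9} — B^2 < 0, so the exponential closes trigonometrically: l = \frac{2}{3}, alpha*l = \frac{\pi}{3}, so exp(alpha B) = cos(\frac{\pi}{3}) + (sin(\frac{\pi}{3})/(\frac{2}{3}))*B = \frac{1}{2} + (\frac{3 \sqrt{3}}{4})*B.
Answer: \frac{1}{2} + \frac{\sqrt{3}}{2} e_{12}


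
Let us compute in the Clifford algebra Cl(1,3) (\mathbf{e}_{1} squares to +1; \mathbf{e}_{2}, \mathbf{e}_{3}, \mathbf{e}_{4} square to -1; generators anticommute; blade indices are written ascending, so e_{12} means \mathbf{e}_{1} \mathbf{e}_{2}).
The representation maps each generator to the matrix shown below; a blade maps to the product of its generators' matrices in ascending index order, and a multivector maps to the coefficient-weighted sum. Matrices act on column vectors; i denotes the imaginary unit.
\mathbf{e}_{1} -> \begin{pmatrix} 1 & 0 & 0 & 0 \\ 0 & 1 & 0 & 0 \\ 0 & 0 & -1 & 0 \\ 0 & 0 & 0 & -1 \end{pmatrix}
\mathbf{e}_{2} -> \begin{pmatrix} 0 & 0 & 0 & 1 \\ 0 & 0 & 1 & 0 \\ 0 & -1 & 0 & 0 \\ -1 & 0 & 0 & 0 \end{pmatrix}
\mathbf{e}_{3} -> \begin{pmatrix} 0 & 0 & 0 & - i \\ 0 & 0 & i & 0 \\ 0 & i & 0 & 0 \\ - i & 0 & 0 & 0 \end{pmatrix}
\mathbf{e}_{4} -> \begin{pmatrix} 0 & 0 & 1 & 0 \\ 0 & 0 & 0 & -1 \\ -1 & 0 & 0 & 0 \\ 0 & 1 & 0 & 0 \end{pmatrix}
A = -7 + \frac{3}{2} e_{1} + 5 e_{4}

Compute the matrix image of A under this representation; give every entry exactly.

M = (-7)*1 + (\frac{3}{2})*rho(e_{1}) + (5)*rho(e_{4}), summed entrywise (1 is the identity matrix):
Answer: \begin{pmatrix} - \frac{11}{2} & 0 & 5 & 0 \\ 0 & - \frac{11}{2} & 0 & -5 \\ -5 & 0 & - \frac{17}{2} & 0 \\ 0 & 5 & 0 & - \frac{17}{2} \end{pmatrix}


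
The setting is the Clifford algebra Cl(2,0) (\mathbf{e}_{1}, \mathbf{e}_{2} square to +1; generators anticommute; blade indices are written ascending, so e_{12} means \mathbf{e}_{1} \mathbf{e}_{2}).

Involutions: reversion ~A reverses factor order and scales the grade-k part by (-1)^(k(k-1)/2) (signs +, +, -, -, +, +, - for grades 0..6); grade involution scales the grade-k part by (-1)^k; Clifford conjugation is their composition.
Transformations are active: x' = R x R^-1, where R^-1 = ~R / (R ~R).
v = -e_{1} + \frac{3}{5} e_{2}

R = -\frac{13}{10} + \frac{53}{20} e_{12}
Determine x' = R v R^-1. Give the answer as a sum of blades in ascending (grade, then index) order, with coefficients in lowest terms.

~R = -\frac{13}{10} - \frac{53}{20} e_{12}, and R ~R = \frac{697}{80}, so R^-1 = ~R / (\frac{697}{80}).
R v = \frac{289}{100} e_{1} + \frac{187}{100} e_{2}
Answer: \frac{141}{1025} e_{1} - \frac{1187}{1025} e_{2}


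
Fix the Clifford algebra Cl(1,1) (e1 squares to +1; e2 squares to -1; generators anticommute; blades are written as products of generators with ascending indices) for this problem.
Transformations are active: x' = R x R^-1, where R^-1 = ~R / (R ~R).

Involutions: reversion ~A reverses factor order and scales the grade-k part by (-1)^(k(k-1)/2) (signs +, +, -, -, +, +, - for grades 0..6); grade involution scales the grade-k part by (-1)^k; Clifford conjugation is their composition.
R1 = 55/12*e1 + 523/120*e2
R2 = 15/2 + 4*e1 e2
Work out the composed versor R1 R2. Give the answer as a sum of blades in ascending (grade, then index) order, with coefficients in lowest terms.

Distribute over the terms of R1 (each basis-blade product reordered to ascending indices, repeated generators contracted through their squares):
(55/12*e1) R2 = 275/8*e1 + 55/3*e2
(523/120*e2) R2 = 523/30*e1 + 523/16*e2
Summing the partial products and collecting blades:
Answer: 6217/120*e1 + 2449/48*e2


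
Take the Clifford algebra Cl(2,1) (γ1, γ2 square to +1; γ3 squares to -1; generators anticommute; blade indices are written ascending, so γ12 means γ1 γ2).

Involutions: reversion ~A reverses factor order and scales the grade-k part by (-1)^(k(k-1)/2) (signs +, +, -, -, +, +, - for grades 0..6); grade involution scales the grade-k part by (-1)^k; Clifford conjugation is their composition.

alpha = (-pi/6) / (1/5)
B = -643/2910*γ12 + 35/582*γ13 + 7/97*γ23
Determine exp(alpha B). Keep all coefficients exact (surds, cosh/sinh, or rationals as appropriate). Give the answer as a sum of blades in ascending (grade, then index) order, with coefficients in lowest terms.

B^2 term by term: the squares give (-643/2910)^2*(γ12)^2 + (35/582)^2*(γ13)^2 + (7/97)^2*(γ23)^2 = 413449/8468100*(-1) + 1225/338724*(+1) + 49/9409*(+1) = -1/25 (each basis 2-blade squares to minus the product of its generators' squares); cross terms between blades sharing an index anticommute and cancel. So B^2 = -1/25.
B^2 = -1/25 — a negative square means the series sums to a rotation: l = 1/5, alpha*l = -pi/6, so exp(alpha B) = cos(-pi/6) + (sin(-pi/6)/(1/5))*B = sqrt(3)/2 + (-5/2)*B.
Answer: sqrt(3)/2 + 643/1164*γ12 - 175/1164*γ13 - 35/194*γ23


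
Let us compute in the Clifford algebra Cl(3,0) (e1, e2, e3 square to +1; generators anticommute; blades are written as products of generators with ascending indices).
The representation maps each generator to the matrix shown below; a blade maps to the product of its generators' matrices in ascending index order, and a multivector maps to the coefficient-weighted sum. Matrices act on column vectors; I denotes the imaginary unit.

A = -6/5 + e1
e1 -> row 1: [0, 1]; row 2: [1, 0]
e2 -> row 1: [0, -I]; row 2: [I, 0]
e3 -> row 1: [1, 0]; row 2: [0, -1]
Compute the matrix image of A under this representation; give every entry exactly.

M = (-6/5)*1 + (1)*rho(e1), summed entrywise (1 is the identity matrix):
Answer: row 1: [-6/5, 1]; row 2: [1, -6/5]


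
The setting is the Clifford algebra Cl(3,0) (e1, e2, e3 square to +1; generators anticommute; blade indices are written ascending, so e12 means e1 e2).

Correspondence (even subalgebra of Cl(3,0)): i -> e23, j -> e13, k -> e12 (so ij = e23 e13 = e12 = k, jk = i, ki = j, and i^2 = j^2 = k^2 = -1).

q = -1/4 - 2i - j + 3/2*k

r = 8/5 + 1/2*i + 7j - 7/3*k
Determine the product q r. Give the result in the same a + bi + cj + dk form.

In blades: q = -1/4 + 3/2*e12 - e13 - 2*e23, r = 8/5 - 7/3*e12 + 7*e13 + 1/2*e23.
Distribute q over r term by term (generator squares from the signature, products reordered to ascending indices): (-1/4)*r = -2/5 + 7/12*e12 - 7/4*e13 - 1/8*e23; (3/2*e12)*r = 7/2 + 12/5*e12 + 3/4*e13 - 21/2*e23; (-e13)*r = 7 + 1/2*e12 - 8/5*e13 + 7/3*e23; (-2*e23)*r = 1 - 14*e12 - 14/3*e13 - 16/5*e23.
Sum: 111/10 - 631/60*e12 - 109/15*e13 - 1379/120*e23; translating back through the correspondence:
Answer: 111/10 - 1379/120*i - 109/15*j - 631/60*k


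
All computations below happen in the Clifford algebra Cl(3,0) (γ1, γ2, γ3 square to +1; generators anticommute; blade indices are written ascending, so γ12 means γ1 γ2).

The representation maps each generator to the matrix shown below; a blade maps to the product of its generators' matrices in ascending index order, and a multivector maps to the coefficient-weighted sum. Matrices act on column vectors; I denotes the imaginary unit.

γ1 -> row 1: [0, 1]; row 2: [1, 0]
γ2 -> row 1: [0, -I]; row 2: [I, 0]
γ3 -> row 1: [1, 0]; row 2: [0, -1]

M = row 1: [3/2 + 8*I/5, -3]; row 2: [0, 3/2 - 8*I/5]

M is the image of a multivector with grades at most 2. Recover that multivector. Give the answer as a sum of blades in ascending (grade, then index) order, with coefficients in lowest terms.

Method: 1, rho(γ1), rho(γ2), rho(γ3) form a trace-orthogonal basis of the 2x2 complex matrices (tr(X Y) = 2 if X = Y, else 0), so M = m0*1 + m1*rho(γ1) + m2*rho(γ2) + m3*rho(γ3) with m0 = tr(M)/2 = 3/2, m1 = tr(M rho(γ1))/2 = -3/2, m2 = tr(M rho(γ2))/2 = -3*I/2, m3 = tr(M rho(γ3))/2 = 8*I/5.
Multiplying table entries, the bivector images are rho(γ12) = I*rho(γ3), rho(γ13) = -I*rho(γ2), rho(γ23) = I*rho(γ1); with real blade coefficients the real parts of m0..m3 are the coefficients of 1, γ1, γ2, γ3 and the imaginary parts give the bivectors (γ23: Im m1, γ13: -Im m2, γ12: Im m3).
Answer: 3/2 - 3/2*γ1 + 8/5*γ12 + 3/2*γ13


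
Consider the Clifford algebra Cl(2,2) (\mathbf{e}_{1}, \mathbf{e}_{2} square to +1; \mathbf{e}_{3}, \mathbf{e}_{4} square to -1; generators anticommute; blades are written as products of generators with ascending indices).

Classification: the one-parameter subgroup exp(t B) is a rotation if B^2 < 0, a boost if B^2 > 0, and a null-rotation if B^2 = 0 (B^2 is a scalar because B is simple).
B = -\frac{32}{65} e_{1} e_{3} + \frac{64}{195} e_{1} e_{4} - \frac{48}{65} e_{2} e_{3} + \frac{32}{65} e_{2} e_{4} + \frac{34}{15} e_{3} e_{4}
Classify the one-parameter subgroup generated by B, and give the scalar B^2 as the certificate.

B^2 term by term: the squares give (-\frac{32}{65})^2*(e_{1} e_{3})^2 + (\frac{64}{195})^2*(e_{1} e_{4})^2 + (-\frac{48}{65})^2*(e_{2} e_{3})^2 + (\frac{32}{65})^2*(e_{2} e_{4})^2 + (\frac{34}{15})^2*(e_{3} e_{4})^2 = \frac{1024}{4225}*(+1) + \frac{4096}{38025}*(+1) + \frac{2304}{4225}*(+1) + \frac{1024}{4225}*(+1) + \frac{1156}{225}*(-1) = -4 (each basis 2-blade squares to minus the product of its generators' squares); cross terms between blades sharing an index anticommute and cancel; the commuting (index-disjoint) pairs give grade-4 terms 2*c*c'*(blade product), which cancel blade by blade — e_{1} e_{2} e_{3} e_{4}: \frac{2048}{4225} - \frac{2048}{4225} = 0 — confirming B is simple. So B^2 = -4.
Answer: rotation, certificate B^2 = -4. Why this suffices: the scalar -4 survives any versor conjugation, so its sign alone determines the class however B is presented.


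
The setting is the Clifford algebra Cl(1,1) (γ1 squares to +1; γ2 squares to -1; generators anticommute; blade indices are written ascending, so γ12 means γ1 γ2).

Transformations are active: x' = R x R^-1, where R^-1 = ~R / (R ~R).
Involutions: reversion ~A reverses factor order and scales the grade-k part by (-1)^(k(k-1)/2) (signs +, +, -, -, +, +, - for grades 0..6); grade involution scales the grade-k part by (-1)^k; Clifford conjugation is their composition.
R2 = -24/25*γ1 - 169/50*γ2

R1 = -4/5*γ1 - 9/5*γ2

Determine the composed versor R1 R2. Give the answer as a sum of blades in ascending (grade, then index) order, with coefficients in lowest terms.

Distribute over the terms of R1 (each basis-blade product reordered to ascending indices, repeated generators contracted through their squares):
(-4/5*γ1) R2 = 96/125 + 338/125*γ12
(-9/5*γ2) R2 = -1521/250 - 216/125*γ12
Summing the partial products and collecting blades:
Answer: -1329/250 + 122/125*γ12


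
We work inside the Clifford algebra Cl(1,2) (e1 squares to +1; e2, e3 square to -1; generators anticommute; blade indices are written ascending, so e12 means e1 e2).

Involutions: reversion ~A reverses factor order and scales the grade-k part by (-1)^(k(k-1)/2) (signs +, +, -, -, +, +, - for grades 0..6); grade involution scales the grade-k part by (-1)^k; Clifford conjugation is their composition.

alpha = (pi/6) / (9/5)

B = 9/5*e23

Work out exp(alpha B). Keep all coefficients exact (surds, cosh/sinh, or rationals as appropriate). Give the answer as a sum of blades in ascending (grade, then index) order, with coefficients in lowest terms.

B^2 = (9/5)^2*(e23)^2 = 81/25*(-1) = -81/25 (a basis 2-blade squares to minus the product of its generators' squares).
B^2 = -81/25 — the negative square puts this in the circular regime; l = 9/5, alpha*l = pi/6, so exp(alpha B) = cos(pi/6) + (sin(pi/6)/(9/5))*B = sqrt(3)/2 + (5/18)*B.
Answer: sqrt(3)/2 + 1/2*e23


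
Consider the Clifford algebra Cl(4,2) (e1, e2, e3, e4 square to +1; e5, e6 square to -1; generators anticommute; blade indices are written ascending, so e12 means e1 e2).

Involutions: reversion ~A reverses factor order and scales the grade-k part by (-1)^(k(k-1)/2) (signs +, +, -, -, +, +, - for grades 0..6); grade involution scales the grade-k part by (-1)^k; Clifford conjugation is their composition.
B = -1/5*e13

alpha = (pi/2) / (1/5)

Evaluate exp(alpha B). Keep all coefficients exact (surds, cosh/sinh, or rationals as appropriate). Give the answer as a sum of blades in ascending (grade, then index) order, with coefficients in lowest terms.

B^2 = (-1/5)^2*(e13)^2 = 1/25*(-1) = -1/25 (a basis 2-blade squares to minus the product of its generators' squares).
B^2 = -1/25 — the series telescopes trigonometrically here: l = 1/5, alpha*l = pi/2, so exp(alpha B) = cos(pi/2) + (sin(pi/2)/(1/5))*B = 0 + (5)*B.
Answer: -e13


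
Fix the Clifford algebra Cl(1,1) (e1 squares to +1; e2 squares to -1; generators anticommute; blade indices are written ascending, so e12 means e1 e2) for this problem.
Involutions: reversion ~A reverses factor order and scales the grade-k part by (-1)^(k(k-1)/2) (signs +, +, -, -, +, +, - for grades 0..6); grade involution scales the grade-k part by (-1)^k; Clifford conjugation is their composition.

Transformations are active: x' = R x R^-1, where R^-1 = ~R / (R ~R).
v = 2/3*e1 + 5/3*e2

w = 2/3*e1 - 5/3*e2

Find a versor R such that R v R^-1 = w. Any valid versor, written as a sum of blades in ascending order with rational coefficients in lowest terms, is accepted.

Why this works: both vectors square to -7/3, so q(v) = q(w) and R = v + w = 4/3*e1 carries v to w — its own direction survives, the complement (v - w)/2 flips.
Answer: 4/3*e1


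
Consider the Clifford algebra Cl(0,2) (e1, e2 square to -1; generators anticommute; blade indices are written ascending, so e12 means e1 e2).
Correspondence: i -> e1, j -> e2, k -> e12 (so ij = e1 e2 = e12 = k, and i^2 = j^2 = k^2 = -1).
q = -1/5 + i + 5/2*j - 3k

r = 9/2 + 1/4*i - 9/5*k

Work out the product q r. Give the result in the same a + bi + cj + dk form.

In blades: q = -1/5 + e1 + 5/2*e2 - 3*e12, r = 9/2 + 1/4*e1 - 9/5*e12.
Distribute q over r term by term (generator squares from the signature, products reordered to ascending indices): (-1/5)*r = -9/10 - 1/20*e1 + 9/25*e12; (e1)*r = -1/4 + 9/2*e1 + 9/5*e2; (5/2*e2)*r = -9/2*e1 + 45/4*e2 - 5/8*e12; (-3*e12)*r = -27/5 - 3/4*e2 - 27/2*e12.
Sum: -131/20 - 1/20*e1 + 123/10*e2 - 2753/200*e12; translating back through the correspondence:
Answer: -131/20 - 1/20*i + 123/10*j - 2753/200*k


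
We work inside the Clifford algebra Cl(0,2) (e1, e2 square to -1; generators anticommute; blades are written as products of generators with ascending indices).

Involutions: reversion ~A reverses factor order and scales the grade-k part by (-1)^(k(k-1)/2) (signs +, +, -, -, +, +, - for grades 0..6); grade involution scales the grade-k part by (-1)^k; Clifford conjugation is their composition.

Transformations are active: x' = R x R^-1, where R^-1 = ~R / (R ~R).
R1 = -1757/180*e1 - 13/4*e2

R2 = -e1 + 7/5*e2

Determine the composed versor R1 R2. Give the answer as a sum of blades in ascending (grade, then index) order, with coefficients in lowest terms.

Distribute over the terms of R1 (each basis-blade product reordered to ascending indices, repeated generators contracted through their squares):
(-1757/180*e1) R2 = -1757/180 - 12299/900*e1 e2
(-13/4*e2) R2 = 91/20 - 13/4*e1 e2
Summing the partial products and collecting blades:
Answer: -469/90 - 3806/225*e1 e2
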